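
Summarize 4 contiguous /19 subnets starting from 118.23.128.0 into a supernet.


Original prefix: /19
Number of subnets: 4 = 2^2
New prefix = 19 - 2 = 17
Supernet: 118.23.128.0/17


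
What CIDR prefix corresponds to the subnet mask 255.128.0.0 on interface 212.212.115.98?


Binary: 11111111.10000000.00000000.00000000
Count leading 1s
Prefix: /9


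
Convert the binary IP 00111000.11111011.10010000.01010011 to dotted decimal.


00111000 = 56
11111011 = 251
10010000 = 144
01010011 = 83
IP: 56.251.144.83


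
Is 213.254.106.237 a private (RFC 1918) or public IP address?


RFC 1918 private ranges:
  10.0.0.0/8 (10.0.0.0 - 10.255.255.255)
  172.16.0.0/12 (172.16.0.0 - 172.31.255.255)
  192.168.0.0/16 (192.168.0.0 - 192.168.255.255)
Public (not in any RFC 1918 range)


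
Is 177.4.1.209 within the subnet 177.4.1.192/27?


Subnet network: 177.4.1.192
Test IP AND mask: 177.4.1.192
Yes, 177.4.1.209 is in 177.4.1.192/27


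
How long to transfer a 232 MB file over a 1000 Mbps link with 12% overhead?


Effective throughput = 1000 * (1 - 12/100) = 880 Mbps
File size in Mb = 232 * 8 = 1856 Mb
Time = 1856 / 880
Time = 2.1091 seconds


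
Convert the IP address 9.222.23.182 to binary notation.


9 = 00001001
222 = 11011110
23 = 00010111
182 = 10110110
Binary: 00001001.11011110.00010111.10110110


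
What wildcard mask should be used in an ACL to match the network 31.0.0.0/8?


Subnet mask: 255.0.0.0
Wildcard = 255.255.255.255 - subnet mask
255 - 255 = 0
255 - 0 = 255
255 - 0 = 255
255 - 0 = 255
Wildcard: 0.255.255.255


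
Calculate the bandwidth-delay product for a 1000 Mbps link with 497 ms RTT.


BDP = bandwidth * RTT
= 1000 Mbps * 497 ms
= 1000 * 1e6 * 497 / 1000 bits
= 497000000 bits
= 62125000 bytes
= 60668.9453 KB
BDP = 497000000 bits (62125000 bytes)


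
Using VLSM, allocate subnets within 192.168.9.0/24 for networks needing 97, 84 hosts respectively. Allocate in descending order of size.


97 hosts -> /25 (126 usable): 192.168.9.0/25
84 hosts -> /25 (126 usable): 192.168.9.128/25
Allocation: 192.168.9.0/25 (97 hosts, 126 usable); 192.168.9.128/25 (84 hosts, 126 usable)


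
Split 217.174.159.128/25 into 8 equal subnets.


New prefix = 25 + 3 = 28
Each subnet has 16 addresses
  217.174.159.128/28
  217.174.159.144/28
  217.174.159.160/28
  217.174.159.176/28
  217.174.159.192/28
  217.174.159.208/28
  217.174.159.224/28
  217.174.159.240/28
Subnets: 217.174.159.128/28, 217.174.159.144/28, 217.174.159.160/28, 217.174.159.176/28, 217.174.159.192/28, 217.174.159.208/28, 217.174.159.224/28, 217.174.159.240/28


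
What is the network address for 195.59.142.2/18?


IP:   11000011.00111011.10001110.00000010
Mask: 11111111.11111111.11000000.00000000
AND operation:
Net:  11000011.00111011.10000000.00000000
Network: 195.59.128.0/18


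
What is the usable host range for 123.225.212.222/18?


Network: 123.225.192.0
Broadcast: 123.225.255.255
First usable = network + 1
Last usable = broadcast - 1
Range: 123.225.192.1 to 123.225.255.254


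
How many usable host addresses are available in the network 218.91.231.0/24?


Host bits = 32 - 24 = 8
Total addresses = 2^8 = 256
Usable = total - 2 (network and broadcast)
Usable hosts: 254


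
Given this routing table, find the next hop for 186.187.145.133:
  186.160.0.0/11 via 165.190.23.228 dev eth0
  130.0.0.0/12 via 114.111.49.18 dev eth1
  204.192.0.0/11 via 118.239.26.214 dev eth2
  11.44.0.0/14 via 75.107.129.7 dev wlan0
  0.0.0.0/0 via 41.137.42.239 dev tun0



Longest prefix match for 186.187.145.133:
  /11 186.160.0.0: MATCH
  /12 130.0.0.0: no
  /11 204.192.0.0: no
  /14 11.44.0.0: no
  /0 0.0.0.0: MATCH
Selected: next-hop 165.190.23.228 via eth0 (matched /11)


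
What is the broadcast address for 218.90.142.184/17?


Network: 218.90.128.0/17
Host bits = 15
Set all host bits to 1:
Broadcast: 218.90.255.255


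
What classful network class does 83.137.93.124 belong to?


First octet: 83
Binary: 01010011
0xxxxxxx -> Class A (1-126)
Class A, default mask 255.0.0.0 (/8)


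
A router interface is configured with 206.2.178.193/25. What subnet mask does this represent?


/25 means 25 network bits, 7 host bits
Binary: 11111111111111111111111110000000
Mask: 255.255.255.128


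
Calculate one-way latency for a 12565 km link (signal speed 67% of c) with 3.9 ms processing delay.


Speed = 0.67 * 3e5 km/s = 201000 km/s
Propagation delay = 12565 / 201000 = 0.0625 s = 62.5124 ms
Processing delay = 3.9 ms
Total one-way latency = 66.4124 ms


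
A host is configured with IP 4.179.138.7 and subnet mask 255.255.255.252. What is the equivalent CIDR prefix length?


Binary: 11111111.11111111.11111111.11111100
Count leading 1s
Prefix: /30


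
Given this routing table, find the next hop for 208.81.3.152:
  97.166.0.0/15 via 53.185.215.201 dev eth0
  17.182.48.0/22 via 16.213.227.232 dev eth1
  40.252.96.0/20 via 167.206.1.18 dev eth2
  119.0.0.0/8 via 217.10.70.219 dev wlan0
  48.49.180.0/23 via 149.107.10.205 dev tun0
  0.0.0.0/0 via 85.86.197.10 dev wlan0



Longest prefix match for 208.81.3.152:
  /15 97.166.0.0: no
  /22 17.182.48.0: no
  /20 40.252.96.0: no
  /8 119.0.0.0: no
  /23 48.49.180.0: no
  /0 0.0.0.0: MATCH
Selected: next-hop 85.86.197.10 via wlan0 (matched /0)


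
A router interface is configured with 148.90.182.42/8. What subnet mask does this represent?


/8 means 8 network bits, 24 host bits
Binary: 11111111000000000000000000000000
Mask: 255.0.0.0


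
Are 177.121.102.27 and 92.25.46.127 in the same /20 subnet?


Mask: 255.255.240.0
177.121.102.27 AND mask = 177.121.96.0
92.25.46.127 AND mask = 92.25.32.0
No, different subnets (177.121.96.0 vs 92.25.32.0)


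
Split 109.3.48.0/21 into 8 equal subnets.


New prefix = 21 + 3 = 24
Each subnet has 256 addresses
  109.3.48.0/24
  109.3.49.0/24
  109.3.50.0/24
  109.3.51.0/24
  109.3.52.0/24
  109.3.53.0/24
  109.3.54.0/24
  109.3.55.0/24
Subnets: 109.3.48.0/24, 109.3.49.0/24, 109.3.50.0/24, 109.3.51.0/24, 109.3.52.0/24, 109.3.53.0/24, 109.3.54.0/24, 109.3.55.0/24


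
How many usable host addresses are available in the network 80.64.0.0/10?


Host bits = 32 - 10 = 22
Total addresses = 2^22 = 4194304
Usable = total - 2 (network and broadcast)
Usable hosts: 4194302


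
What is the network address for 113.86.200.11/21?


IP:   01110001.01010110.11001000.00001011
Mask: 11111111.11111111.11111000.00000000
AND operation:
Net:  01110001.01010110.11001000.00000000
Network: 113.86.200.0/21


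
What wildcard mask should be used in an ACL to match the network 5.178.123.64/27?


Subnet mask: 255.255.255.224
Wildcard = 255.255.255.255 - subnet mask
255 - 255 = 0
255 - 255 = 0
255 - 255 = 0
255 - 224 = 31
Wildcard: 0.0.0.31


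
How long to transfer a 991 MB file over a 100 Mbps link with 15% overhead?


Effective throughput = 100 * (1 - 15/100) = 85 Mbps
File size in Mb = 991 * 8 = 7928 Mb
Time = 7928 / 85
Time = 93.2706 seconds


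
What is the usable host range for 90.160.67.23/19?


Network: 90.160.64.0
Broadcast: 90.160.95.255
First usable = network + 1
Last usable = broadcast - 1
Range: 90.160.64.1 to 90.160.95.254


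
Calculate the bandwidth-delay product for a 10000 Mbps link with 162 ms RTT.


BDP = bandwidth * RTT
= 10000 Mbps * 162 ms
= 10000 * 1e6 * 162 / 1000 bits
= 1620000000 bits
= 202500000 bytes
= 197753.9062 KB
BDP = 1620000000 bits (202500000 bytes)


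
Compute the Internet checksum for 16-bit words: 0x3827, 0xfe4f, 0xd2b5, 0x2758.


Sum all words (with carry folding):
+ 0x3827 = 0x3827
+ 0xfe4f = 0x3677
+ 0xd2b5 = 0x092d
+ 0x2758 = 0x3085
One's complement: ~0x3085
Checksum = 0xcf7a


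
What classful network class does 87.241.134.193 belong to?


First octet: 87
Binary: 01010111
0xxxxxxx -> Class A (1-126)
Class A, default mask 255.0.0.0 (/8)


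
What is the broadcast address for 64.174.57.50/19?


Network: 64.174.32.0/19
Host bits = 13
Set all host bits to 1:
Broadcast: 64.174.63.255


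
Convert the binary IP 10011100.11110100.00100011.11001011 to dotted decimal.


10011100 = 156
11110100 = 244
00100011 = 35
11001011 = 203
IP: 156.244.35.203


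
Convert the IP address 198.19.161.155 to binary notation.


198 = 11000110
19 = 00010011
161 = 10100001
155 = 10011011
Binary: 11000110.00010011.10100001.10011011


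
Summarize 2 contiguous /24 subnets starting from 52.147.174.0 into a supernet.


Original prefix: /24
Number of subnets: 2 = 2^1
New prefix = 24 - 1 = 23
Supernet: 52.147.174.0/23


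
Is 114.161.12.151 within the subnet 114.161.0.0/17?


Subnet network: 114.161.0.0
Test IP AND mask: 114.161.0.0
Yes, 114.161.12.151 is in 114.161.0.0/17


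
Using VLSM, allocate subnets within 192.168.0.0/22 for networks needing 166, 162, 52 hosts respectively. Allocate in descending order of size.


166 hosts -> /24 (254 usable): 192.168.0.0/24
162 hosts -> /24 (254 usable): 192.168.1.0/24
52 hosts -> /26 (62 usable): 192.168.2.0/26
Allocation: 192.168.0.0/24 (166 hosts, 254 usable); 192.168.1.0/24 (162 hosts, 254 usable); 192.168.2.0/26 (52 hosts, 62 usable)


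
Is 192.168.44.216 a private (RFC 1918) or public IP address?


RFC 1918 private ranges:
  10.0.0.0/8 (10.0.0.0 - 10.255.255.255)
  172.16.0.0/12 (172.16.0.0 - 172.31.255.255)
  192.168.0.0/16 (192.168.0.0 - 192.168.255.255)
Private (in 192.168.0.0/16)


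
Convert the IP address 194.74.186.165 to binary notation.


194 = 11000010
74 = 01001010
186 = 10111010
165 = 10100101
Binary: 11000010.01001010.10111010.10100101


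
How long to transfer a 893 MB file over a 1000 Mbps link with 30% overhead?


Effective throughput = 1000 * (1 - 30/100) = 700 Mbps
File size in Mb = 893 * 8 = 7144 Mb
Time = 7144 / 700
Time = 10.2057 seconds


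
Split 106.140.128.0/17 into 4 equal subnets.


New prefix = 17 + 2 = 19
Each subnet has 8192 addresses
  106.140.128.0/19
  106.140.160.0/19
  106.140.192.0/19
  106.140.224.0/19
Subnets: 106.140.128.0/19, 106.140.160.0/19, 106.140.192.0/19, 106.140.224.0/19


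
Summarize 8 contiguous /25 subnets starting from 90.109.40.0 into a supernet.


Original prefix: /25
Number of subnets: 8 = 2^3
New prefix = 25 - 3 = 22
Supernet: 90.109.40.0/22


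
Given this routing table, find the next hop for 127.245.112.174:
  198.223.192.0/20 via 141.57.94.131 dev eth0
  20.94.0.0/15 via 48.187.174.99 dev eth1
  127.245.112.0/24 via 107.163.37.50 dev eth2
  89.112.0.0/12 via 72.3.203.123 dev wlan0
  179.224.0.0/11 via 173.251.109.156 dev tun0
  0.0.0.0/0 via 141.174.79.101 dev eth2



Longest prefix match for 127.245.112.174:
  /20 198.223.192.0: no
  /15 20.94.0.0: no
  /24 127.245.112.0: MATCH
  /12 89.112.0.0: no
  /11 179.224.0.0: no
  /0 0.0.0.0: MATCH
Selected: next-hop 107.163.37.50 via eth2 (matched /24)


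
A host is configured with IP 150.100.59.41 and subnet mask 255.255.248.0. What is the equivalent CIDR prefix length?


Binary: 11111111.11111111.11111000.00000000
Count leading 1s
Prefix: /21


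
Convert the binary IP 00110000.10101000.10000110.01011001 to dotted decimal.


00110000 = 48
10101000 = 168
10000110 = 134
01011001 = 89
IP: 48.168.134.89


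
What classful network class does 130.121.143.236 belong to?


First octet: 130
Binary: 10000010
10xxxxxx -> Class B (128-191)
Class B, default mask 255.255.0.0 (/16)


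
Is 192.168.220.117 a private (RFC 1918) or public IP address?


RFC 1918 private ranges:
  10.0.0.0/8 (10.0.0.0 - 10.255.255.255)
  172.16.0.0/12 (172.16.0.0 - 172.31.255.255)
  192.168.0.0/16 (192.168.0.0 - 192.168.255.255)
Private (in 192.168.0.0/16)


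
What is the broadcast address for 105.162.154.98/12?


Network: 105.160.0.0/12
Host bits = 20
Set all host bits to 1:
Broadcast: 105.175.255.255


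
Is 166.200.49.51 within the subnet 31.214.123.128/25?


Subnet network: 31.214.123.128
Test IP AND mask: 166.200.49.0
No, 166.200.49.51 is not in 31.214.123.128/25


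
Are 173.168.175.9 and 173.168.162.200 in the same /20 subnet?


Mask: 255.255.240.0
173.168.175.9 AND mask = 173.168.160.0
173.168.162.200 AND mask = 173.168.160.0
Yes, same subnet (173.168.160.0)


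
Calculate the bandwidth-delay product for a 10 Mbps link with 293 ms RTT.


BDP = bandwidth * RTT
= 10 Mbps * 293 ms
= 10 * 1e6 * 293 / 1000 bits
= 2930000 bits
= 366250 bytes
= 357.666 KB
BDP = 2930000 bits (366250 bytes)


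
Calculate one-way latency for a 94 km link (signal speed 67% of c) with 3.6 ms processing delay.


Speed = 0.67 * 3e5 km/s = 201000 km/s
Propagation delay = 94 / 201000 = 0.0005 s = 0.4677 ms
Processing delay = 3.6 ms
Total one-way latency = 4.0677 ms


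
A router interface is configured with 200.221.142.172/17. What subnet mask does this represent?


/17 means 17 network bits, 15 host bits
Binary: 11111111111111111000000000000000
Mask: 255.255.128.0


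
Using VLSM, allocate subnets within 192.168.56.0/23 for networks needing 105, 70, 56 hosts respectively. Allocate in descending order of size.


105 hosts -> /25 (126 usable): 192.168.56.0/25
70 hosts -> /25 (126 usable): 192.168.56.128/25
56 hosts -> /26 (62 usable): 192.168.57.0/26
Allocation: 192.168.56.0/25 (105 hosts, 126 usable); 192.168.56.128/25 (70 hosts, 126 usable); 192.168.57.0/26 (56 hosts, 62 usable)


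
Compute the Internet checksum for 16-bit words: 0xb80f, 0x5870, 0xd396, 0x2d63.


Sum all words (with carry folding):
+ 0xb80f = 0xb80f
+ 0x5870 = 0x1080
+ 0xd396 = 0xe416
+ 0x2d63 = 0x117a
One's complement: ~0x117a
Checksum = 0xee85


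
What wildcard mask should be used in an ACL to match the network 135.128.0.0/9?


Subnet mask: 255.128.0.0
Wildcard = 255.255.255.255 - subnet mask
255 - 255 = 0
255 - 128 = 127
255 - 0 = 255
255 - 0 = 255
Wildcard: 0.127.255.255


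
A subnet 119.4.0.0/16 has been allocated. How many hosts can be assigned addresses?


Host bits = 32 - 16 = 16
Total addresses = 2^16 = 65536
Usable = total - 2 (network and broadcast)
Usable hosts: 65534


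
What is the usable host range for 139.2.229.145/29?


Network: 139.2.229.144
Broadcast: 139.2.229.151
First usable = network + 1
Last usable = broadcast - 1
Range: 139.2.229.145 to 139.2.229.150


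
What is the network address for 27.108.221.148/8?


IP:   00011011.01101100.11011101.10010100
Mask: 11111111.00000000.00000000.00000000
AND operation:
Net:  00011011.00000000.00000000.00000000
Network: 27.0.0.0/8


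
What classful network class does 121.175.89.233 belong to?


First octet: 121
Binary: 01111001
0xxxxxxx -> Class A (1-126)
Class A, default mask 255.0.0.0 (/8)


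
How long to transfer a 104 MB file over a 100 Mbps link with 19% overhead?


Effective throughput = 100 * (1 - 19/100) = 81 Mbps
File size in Mb = 104 * 8 = 832 Mb
Time = 832 / 81
Time = 10.2716 seconds


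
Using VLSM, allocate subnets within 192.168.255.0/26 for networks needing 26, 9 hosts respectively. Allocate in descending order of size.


26 hosts -> /27 (30 usable): 192.168.255.0/27
9 hosts -> /28 (14 usable): 192.168.255.32/28
Allocation: 192.168.255.0/27 (26 hosts, 30 usable); 192.168.255.32/28 (9 hosts, 14 usable)


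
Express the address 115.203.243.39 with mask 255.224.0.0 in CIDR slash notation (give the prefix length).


Binary: 11111111.11100000.00000000.00000000
Count leading 1s
Prefix: /11


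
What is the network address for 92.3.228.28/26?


IP:   01011100.00000011.11100100.00011100
Mask: 11111111.11111111.11111111.11000000
AND operation:
Net:  01011100.00000011.11100100.00000000
Network: 92.3.228.0/26


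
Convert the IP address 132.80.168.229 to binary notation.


132 = 10000100
80 = 01010000
168 = 10101000
229 = 11100101
Binary: 10000100.01010000.10101000.11100101


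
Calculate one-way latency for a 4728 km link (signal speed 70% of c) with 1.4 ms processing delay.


Speed = 0.7 * 3e5 km/s = 210000 km/s
Propagation delay = 4728 / 210000 = 0.0225 s = 22.5143 ms
Processing delay = 1.4 ms
Total one-way latency = 23.9143 ms


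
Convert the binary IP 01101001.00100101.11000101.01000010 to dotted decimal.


01101001 = 105
00100101 = 37
11000101 = 197
01000010 = 66
IP: 105.37.197.66


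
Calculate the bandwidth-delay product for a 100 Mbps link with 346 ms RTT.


BDP = bandwidth * RTT
= 100 Mbps * 346 ms
= 100 * 1e6 * 346 / 1000 bits
= 34600000 bits
= 4325000 bytes
= 4223.6328 KB
BDP = 34600000 bits (4325000 bytes)


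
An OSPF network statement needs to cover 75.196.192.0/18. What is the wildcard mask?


Subnet mask: 255.255.192.0
Wildcard = 255.255.255.255 - subnet mask
255 - 255 = 0
255 - 255 = 0
255 - 192 = 63
255 - 0 = 255
Wildcard: 0.0.63.255


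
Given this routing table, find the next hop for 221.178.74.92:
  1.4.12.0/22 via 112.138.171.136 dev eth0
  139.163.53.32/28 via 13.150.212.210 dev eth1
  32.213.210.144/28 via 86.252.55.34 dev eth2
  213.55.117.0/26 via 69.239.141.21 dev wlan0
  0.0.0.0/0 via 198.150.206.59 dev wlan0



Longest prefix match for 221.178.74.92:
  /22 1.4.12.0: no
  /28 139.163.53.32: no
  /28 32.213.210.144: no
  /26 213.55.117.0: no
  /0 0.0.0.0: MATCH
Selected: next-hop 198.150.206.59 via wlan0 (matched /0)


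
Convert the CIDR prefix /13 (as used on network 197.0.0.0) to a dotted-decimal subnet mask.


/13 means 13 network bits, 19 host bits
Binary: 11111111111110000000000000000000
Mask: 255.248.0.0


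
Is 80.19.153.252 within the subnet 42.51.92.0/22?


Subnet network: 42.51.92.0
Test IP AND mask: 80.19.152.0
No, 80.19.153.252 is not in 42.51.92.0/22


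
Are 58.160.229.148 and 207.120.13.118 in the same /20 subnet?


Mask: 255.255.240.0
58.160.229.148 AND mask = 58.160.224.0
207.120.13.118 AND mask = 207.120.0.0
No, different subnets (58.160.224.0 vs 207.120.0.0)


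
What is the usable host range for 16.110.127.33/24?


Network: 16.110.127.0
Broadcast: 16.110.127.255
First usable = network + 1
Last usable = broadcast - 1
Range: 16.110.127.1 to 16.110.127.254


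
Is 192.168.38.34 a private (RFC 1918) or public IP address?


RFC 1918 private ranges:
  10.0.0.0/8 (10.0.0.0 - 10.255.255.255)
  172.16.0.0/12 (172.16.0.0 - 172.31.255.255)
  192.168.0.0/16 (192.168.0.0 - 192.168.255.255)
Private (in 192.168.0.0/16)


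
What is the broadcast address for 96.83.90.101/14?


Network: 96.80.0.0/14
Host bits = 18
Set all host bits to 1:
Broadcast: 96.83.255.255


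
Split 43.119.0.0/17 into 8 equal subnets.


New prefix = 17 + 3 = 20
Each subnet has 4096 addresses
  43.119.0.0/20
  43.119.16.0/20
  43.119.32.0/20
  43.119.48.0/20
  43.119.64.0/20
  43.119.80.0/20
  43.119.96.0/20
  43.119.112.0/20
Subnets: 43.119.0.0/20, 43.119.16.0/20, 43.119.32.0/20, 43.119.48.0/20, 43.119.64.0/20, 43.119.80.0/20, 43.119.96.0/20, 43.119.112.0/20


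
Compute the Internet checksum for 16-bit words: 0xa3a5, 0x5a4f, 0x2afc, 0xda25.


Sum all words (with carry folding):
+ 0xa3a5 = 0xa3a5
+ 0x5a4f = 0xfdf4
+ 0x2afc = 0x28f1
+ 0xda25 = 0x0317
One's complement: ~0x0317
Checksum = 0xfce8


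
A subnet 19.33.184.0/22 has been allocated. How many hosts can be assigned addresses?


Host bits = 32 - 22 = 10
Total addresses = 2^10 = 1024
Usable = total - 2 (network and broadcast)
Usable hosts: 1022


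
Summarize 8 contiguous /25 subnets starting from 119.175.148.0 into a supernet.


Original prefix: /25
Number of subnets: 8 = 2^3
New prefix = 25 - 3 = 22
Supernet: 119.175.148.0/22


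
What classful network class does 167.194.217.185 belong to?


First octet: 167
Binary: 10100111
10xxxxxx -> Class B (128-191)
Class B, default mask 255.255.0.0 (/16)


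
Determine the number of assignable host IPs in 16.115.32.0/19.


Host bits = 32 - 19 = 13
Total addresses = 2^13 = 8192
Usable = total - 2 (network and broadcast)
Usable hosts: 8190


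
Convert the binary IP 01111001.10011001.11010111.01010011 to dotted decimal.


01111001 = 121
10011001 = 153
11010111 = 215
01010011 = 83
IP: 121.153.215.83


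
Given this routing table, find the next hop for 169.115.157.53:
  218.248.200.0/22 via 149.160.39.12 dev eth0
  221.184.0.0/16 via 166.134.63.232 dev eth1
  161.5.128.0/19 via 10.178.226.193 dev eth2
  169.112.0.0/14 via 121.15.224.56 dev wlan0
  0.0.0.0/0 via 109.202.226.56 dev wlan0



Longest prefix match for 169.115.157.53:
  /22 218.248.200.0: no
  /16 221.184.0.0: no
  /19 161.5.128.0: no
  /14 169.112.0.0: MATCH
  /0 0.0.0.0: MATCH
Selected: next-hop 121.15.224.56 via wlan0 (matched /14)


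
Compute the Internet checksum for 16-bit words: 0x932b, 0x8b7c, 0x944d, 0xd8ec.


Sum all words (with carry folding):
+ 0x932b = 0x932b
+ 0x8b7c = 0x1ea8
+ 0x944d = 0xb2f5
+ 0xd8ec = 0x8be2
One's complement: ~0x8be2
Checksum = 0x741d


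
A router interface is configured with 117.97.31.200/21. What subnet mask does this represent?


/21 means 21 network bits, 11 host bits
Binary: 11111111111111111111100000000000
Mask: 255.255.248.0


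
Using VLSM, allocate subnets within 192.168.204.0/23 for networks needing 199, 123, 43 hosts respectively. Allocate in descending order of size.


199 hosts -> /24 (254 usable): 192.168.204.0/24
123 hosts -> /25 (126 usable): 192.168.205.0/25
43 hosts -> /26 (62 usable): 192.168.205.128/26
Allocation: 192.168.204.0/24 (199 hosts, 254 usable); 192.168.205.0/25 (123 hosts, 126 usable); 192.168.205.128/26 (43 hosts, 62 usable)


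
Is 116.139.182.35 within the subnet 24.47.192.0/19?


Subnet network: 24.47.192.0
Test IP AND mask: 116.139.160.0
No, 116.139.182.35 is not in 24.47.192.0/19


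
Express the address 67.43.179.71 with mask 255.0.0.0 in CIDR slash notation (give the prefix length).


Binary: 11111111.00000000.00000000.00000000
Count leading 1s
Prefix: /8


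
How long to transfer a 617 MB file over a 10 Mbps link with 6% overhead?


Effective throughput = 10 * (1 - 6/100) = 9.4 Mbps
File size in Mb = 617 * 8 = 4936 Mb
Time = 4936 / 9.4
Time = 525.1064 seconds


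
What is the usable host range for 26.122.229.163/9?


Network: 26.0.0.0
Broadcast: 26.127.255.255
First usable = network + 1
Last usable = broadcast - 1
Range: 26.0.0.1 to 26.127.255.254


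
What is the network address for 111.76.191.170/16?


IP:   01101111.01001100.10111111.10101010
Mask: 11111111.11111111.00000000.00000000
AND operation:
Net:  01101111.01001100.00000000.00000000
Network: 111.76.0.0/16


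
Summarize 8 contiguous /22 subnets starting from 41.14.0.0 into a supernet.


Original prefix: /22
Number of subnets: 8 = 2^3
New prefix = 22 - 3 = 19
Supernet: 41.14.0.0/19


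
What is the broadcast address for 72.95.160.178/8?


Network: 72.0.0.0/8
Host bits = 24
Set all host bits to 1:
Broadcast: 72.255.255.255


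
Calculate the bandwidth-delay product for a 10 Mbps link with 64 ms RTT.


BDP = bandwidth * RTT
= 10 Mbps * 64 ms
= 10 * 1e6 * 64 / 1000 bits
= 640000 bits
= 80000 bytes
= 78.125 KB
BDP = 640000 bits (80000 bytes)


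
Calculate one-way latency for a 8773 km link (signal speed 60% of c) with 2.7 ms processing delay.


Speed = 0.6 * 3e5 km/s = 180000 km/s
Propagation delay = 8773 / 180000 = 0.0487 s = 48.7389 ms
Processing delay = 2.7 ms
Total one-way latency = 51.4389 ms


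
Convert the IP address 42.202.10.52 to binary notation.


42 = 00101010
202 = 11001010
10 = 00001010
52 = 00110100
Binary: 00101010.11001010.00001010.00110100


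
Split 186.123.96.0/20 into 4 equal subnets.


New prefix = 20 + 2 = 22
Each subnet has 1024 addresses
  186.123.96.0/22
  186.123.100.0/22
  186.123.104.0/22
  186.123.108.0/22
Subnets: 186.123.96.0/22, 186.123.100.0/22, 186.123.104.0/22, 186.123.108.0/22


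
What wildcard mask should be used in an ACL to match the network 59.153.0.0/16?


Subnet mask: 255.255.0.0
Wildcard = 255.255.255.255 - subnet mask
255 - 255 = 0
255 - 255 = 0
255 - 0 = 255
255 - 0 = 255
Wildcard: 0.0.255.255


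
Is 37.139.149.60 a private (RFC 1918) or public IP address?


RFC 1918 private ranges:
  10.0.0.0/8 (10.0.0.0 - 10.255.255.255)
  172.16.0.0/12 (172.16.0.0 - 172.31.255.255)
  192.168.0.0/16 (192.168.0.0 - 192.168.255.255)
Public (not in any RFC 1918 range)


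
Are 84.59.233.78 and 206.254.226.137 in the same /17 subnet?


Mask: 255.255.128.0
84.59.233.78 AND mask = 84.59.128.0
206.254.226.137 AND mask = 206.254.128.0
No, different subnets (84.59.128.0 vs 206.254.128.0)


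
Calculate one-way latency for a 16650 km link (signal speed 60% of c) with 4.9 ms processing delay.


Speed = 0.6 * 3e5 km/s = 180000 km/s
Propagation delay = 16650 / 180000 = 0.0925 s = 92.5 ms
Processing delay = 4.9 ms
Total one-way latency = 97.4 ms


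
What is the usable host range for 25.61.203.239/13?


Network: 25.56.0.0
Broadcast: 25.63.255.255
First usable = network + 1
Last usable = broadcast - 1
Range: 25.56.0.1 to 25.63.255.254


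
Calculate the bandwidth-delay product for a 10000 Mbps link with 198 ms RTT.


BDP = bandwidth * RTT
= 10000 Mbps * 198 ms
= 10000 * 1e6 * 198 / 1000 bits
= 1980000000 bits
= 247500000 bytes
= 241699.2188 KB
BDP = 1980000000 bits (247500000 bytes)


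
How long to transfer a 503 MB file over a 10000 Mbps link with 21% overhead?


Effective throughput = 10000 * (1 - 21/100) = 7900 Mbps
File size in Mb = 503 * 8 = 4024 Mb
Time = 4024 / 7900
Time = 0.5094 seconds


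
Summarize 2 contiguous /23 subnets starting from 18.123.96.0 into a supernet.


Original prefix: /23
Number of subnets: 2 = 2^1
New prefix = 23 - 1 = 22
Supernet: 18.123.96.0/22


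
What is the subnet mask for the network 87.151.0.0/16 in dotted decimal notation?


/16 means 16 network bits, 16 host bits
Binary: 11111111111111110000000000000000
Mask: 255.255.0.0


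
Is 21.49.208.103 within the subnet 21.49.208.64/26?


Subnet network: 21.49.208.64
Test IP AND mask: 21.49.208.64
Yes, 21.49.208.103 is in 21.49.208.64/26


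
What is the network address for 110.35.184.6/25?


IP:   01101110.00100011.10111000.00000110
Mask: 11111111.11111111.11111111.10000000
AND operation:
Net:  01101110.00100011.10111000.00000000
Network: 110.35.184.0/25


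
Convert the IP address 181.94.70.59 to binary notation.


181 = 10110101
94 = 01011110
70 = 01000110
59 = 00111011
Binary: 10110101.01011110.01000110.00111011


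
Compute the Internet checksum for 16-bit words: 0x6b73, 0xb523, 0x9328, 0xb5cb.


Sum all words (with carry folding):
+ 0x6b73 = 0x6b73
+ 0xb523 = 0x2097
+ 0x9328 = 0xb3bf
+ 0xb5cb = 0x698b
One's complement: ~0x698b
Checksum = 0x9674


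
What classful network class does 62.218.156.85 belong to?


First octet: 62
Binary: 00111110
0xxxxxxx -> Class A (1-126)
Class A, default mask 255.0.0.0 (/8)


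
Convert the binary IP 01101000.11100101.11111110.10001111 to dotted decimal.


01101000 = 104
11100101 = 229
11111110 = 254
10001111 = 143
IP: 104.229.254.143


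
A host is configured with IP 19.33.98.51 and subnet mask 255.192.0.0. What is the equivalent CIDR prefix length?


Binary: 11111111.11000000.00000000.00000000
Count leading 1s
Prefix: /10


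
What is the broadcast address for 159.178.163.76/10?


Network: 159.128.0.0/10
Host bits = 22
Set all host bits to 1:
Broadcast: 159.191.255.255


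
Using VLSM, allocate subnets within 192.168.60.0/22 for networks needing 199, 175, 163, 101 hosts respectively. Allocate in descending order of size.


199 hosts -> /24 (254 usable): 192.168.60.0/24
175 hosts -> /24 (254 usable): 192.168.61.0/24
163 hosts -> /24 (254 usable): 192.168.62.0/24
101 hosts -> /25 (126 usable): 192.168.63.0/25
Allocation: 192.168.60.0/24 (199 hosts, 254 usable); 192.168.61.0/24 (175 hosts, 254 usable); 192.168.62.0/24 (163 hosts, 254 usable); 192.168.63.0/25 (101 hosts, 126 usable)


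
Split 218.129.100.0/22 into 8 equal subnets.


New prefix = 22 + 3 = 25
Each subnet has 128 addresses
  218.129.100.0/25
  218.129.100.128/25
  218.129.101.0/25
  218.129.101.128/25
  218.129.102.0/25
  218.129.102.128/25
  218.129.103.0/25
  218.129.103.128/25
Subnets: 218.129.100.0/25, 218.129.100.128/25, 218.129.101.0/25, 218.129.101.128/25, 218.129.102.0/25, 218.129.102.128/25, 218.129.103.0/25, 218.129.103.128/25


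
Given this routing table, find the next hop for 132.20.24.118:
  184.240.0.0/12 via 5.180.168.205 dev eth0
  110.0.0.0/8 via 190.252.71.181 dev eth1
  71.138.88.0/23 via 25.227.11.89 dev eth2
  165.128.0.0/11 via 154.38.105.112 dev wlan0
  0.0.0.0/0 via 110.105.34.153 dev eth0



Longest prefix match for 132.20.24.118:
  /12 184.240.0.0: no
  /8 110.0.0.0: no
  /23 71.138.88.0: no
  /11 165.128.0.0: no
  /0 0.0.0.0: MATCH
Selected: next-hop 110.105.34.153 via eth0 (matched /0)


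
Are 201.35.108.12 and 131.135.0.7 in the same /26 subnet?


Mask: 255.255.255.192
201.35.108.12 AND mask = 201.35.108.0
131.135.0.7 AND mask = 131.135.0.0
No, different subnets (201.35.108.0 vs 131.135.0.0)


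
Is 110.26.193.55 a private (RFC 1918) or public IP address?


RFC 1918 private ranges:
  10.0.0.0/8 (10.0.0.0 - 10.255.255.255)
  172.16.0.0/12 (172.16.0.0 - 172.31.255.255)
  192.168.0.0/16 (192.168.0.0 - 192.168.255.255)
Public (not in any RFC 1918 range)


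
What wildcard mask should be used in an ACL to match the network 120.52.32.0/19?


Subnet mask: 255.255.224.0
Wildcard = 255.255.255.255 - subnet mask
255 - 255 = 0
255 - 255 = 0
255 - 224 = 31
255 - 0 = 255
Wildcard: 0.0.31.255


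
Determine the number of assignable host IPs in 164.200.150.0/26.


Host bits = 32 - 26 = 6
Total addresses = 2^6 = 64
Usable = total - 2 (network and broadcast)
Usable hosts: 62


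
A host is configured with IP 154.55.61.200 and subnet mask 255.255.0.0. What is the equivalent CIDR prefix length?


Binary: 11111111.11111111.00000000.00000000
Count leading 1s
Prefix: /16


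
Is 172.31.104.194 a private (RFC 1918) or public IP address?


RFC 1918 private ranges:
  10.0.0.0/8 (10.0.0.0 - 10.255.255.255)
  172.16.0.0/12 (172.16.0.0 - 172.31.255.255)
  192.168.0.0/16 (192.168.0.0 - 192.168.255.255)
Private (in 172.16.0.0/12)


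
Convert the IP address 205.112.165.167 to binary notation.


205 = 11001101
112 = 01110000
165 = 10100101
167 = 10100111
Binary: 11001101.01110000.10100101.10100111


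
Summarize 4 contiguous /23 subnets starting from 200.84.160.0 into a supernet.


Original prefix: /23
Number of subnets: 4 = 2^2
New prefix = 23 - 2 = 21
Supernet: 200.84.160.0/21


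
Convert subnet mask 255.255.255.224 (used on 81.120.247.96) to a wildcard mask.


Subnet mask: 255.255.255.224
Wildcard = 255.255.255.255 - subnet mask
255 - 255 = 0
255 - 255 = 0
255 - 255 = 0
255 - 224 = 31
Wildcard: 0.0.0.31


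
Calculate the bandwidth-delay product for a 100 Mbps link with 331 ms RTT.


BDP = bandwidth * RTT
= 100 Mbps * 331 ms
= 100 * 1e6 * 331 / 1000 bits
= 33100000 bits
= 4137500 bytes
= 4040.5273 KB
BDP = 33100000 bits (4137500 bytes)


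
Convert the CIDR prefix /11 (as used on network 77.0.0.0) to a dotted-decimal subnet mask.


/11 means 11 network bits, 21 host bits
Binary: 11111111111000000000000000000000
Mask: 255.224.0.0


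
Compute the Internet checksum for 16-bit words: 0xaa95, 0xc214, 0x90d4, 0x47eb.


Sum all words (with carry folding):
+ 0xaa95 = 0xaa95
+ 0xc214 = 0x6caa
+ 0x90d4 = 0xfd7e
+ 0x47eb = 0x456a
One's complement: ~0x456a
Checksum = 0xba95


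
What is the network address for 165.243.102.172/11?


IP:   10100101.11110011.01100110.10101100
Mask: 11111111.11100000.00000000.00000000
AND operation:
Net:  10100101.11100000.00000000.00000000
Network: 165.224.0.0/11


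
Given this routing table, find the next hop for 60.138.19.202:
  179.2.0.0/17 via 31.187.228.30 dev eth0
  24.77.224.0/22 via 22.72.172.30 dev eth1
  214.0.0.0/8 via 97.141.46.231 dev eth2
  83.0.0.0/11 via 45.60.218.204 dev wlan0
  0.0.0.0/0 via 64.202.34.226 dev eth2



Longest prefix match for 60.138.19.202:
  /17 179.2.0.0: no
  /22 24.77.224.0: no
  /8 214.0.0.0: no
  /11 83.0.0.0: no
  /0 0.0.0.0: MATCH
Selected: next-hop 64.202.34.226 via eth2 (matched /0)


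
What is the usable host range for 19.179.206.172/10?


Network: 19.128.0.0
Broadcast: 19.191.255.255
First usable = network + 1
Last usable = broadcast - 1
Range: 19.128.0.1 to 19.191.255.254


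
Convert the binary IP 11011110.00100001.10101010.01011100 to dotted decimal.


11011110 = 222
00100001 = 33
10101010 = 170
01011100 = 92
IP: 222.33.170.92


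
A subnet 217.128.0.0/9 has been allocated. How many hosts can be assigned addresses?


Host bits = 32 - 9 = 23
Total addresses = 2^23 = 8388608
Usable = total - 2 (network and broadcast)
Usable hosts: 8388606


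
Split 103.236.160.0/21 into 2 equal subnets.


New prefix = 21 + 1 = 22
Each subnet has 1024 addresses
  103.236.160.0/22
  103.236.164.0/22
Subnets: 103.236.160.0/22, 103.236.164.0/22


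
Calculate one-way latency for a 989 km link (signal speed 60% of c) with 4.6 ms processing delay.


Speed = 0.6 * 3e5 km/s = 180000 km/s
Propagation delay = 989 / 180000 = 0.0055 s = 5.4944 ms
Processing delay = 4.6 ms
Total one-way latency = 10.0944 ms


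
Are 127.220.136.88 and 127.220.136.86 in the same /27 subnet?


Mask: 255.255.255.224
127.220.136.88 AND mask = 127.220.136.64
127.220.136.86 AND mask = 127.220.136.64
Yes, same subnet (127.220.136.64)


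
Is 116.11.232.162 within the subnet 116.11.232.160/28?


Subnet network: 116.11.232.160
Test IP AND mask: 116.11.232.160
Yes, 116.11.232.162 is in 116.11.232.160/28


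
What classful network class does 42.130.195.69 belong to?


First octet: 42
Binary: 00101010
0xxxxxxx -> Class A (1-126)
Class A, default mask 255.0.0.0 (/8)


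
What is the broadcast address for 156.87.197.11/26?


Network: 156.87.197.0/26
Host bits = 6
Set all host bits to 1:
Broadcast: 156.87.197.63


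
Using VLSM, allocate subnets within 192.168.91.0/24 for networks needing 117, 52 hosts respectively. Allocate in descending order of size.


117 hosts -> /25 (126 usable): 192.168.91.0/25
52 hosts -> /26 (62 usable): 192.168.91.128/26
Allocation: 192.168.91.0/25 (117 hosts, 126 usable); 192.168.91.128/26 (52 hosts, 62 usable)


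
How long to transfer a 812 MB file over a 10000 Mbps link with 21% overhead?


Effective throughput = 10000 * (1 - 21/100) = 7900 Mbps
File size in Mb = 812 * 8 = 6496 Mb
Time = 6496 / 7900
Time = 0.8223 seconds


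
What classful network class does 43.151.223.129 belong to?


First octet: 43
Binary: 00101011
0xxxxxxx -> Class A (1-126)
Class A, default mask 255.0.0.0 (/8)


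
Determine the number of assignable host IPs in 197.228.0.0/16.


Host bits = 32 - 16 = 16
Total addresses = 2^16 = 65536
Usable = total - 2 (network and broadcast)
Usable hosts: 65534


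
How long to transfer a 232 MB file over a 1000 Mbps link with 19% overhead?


Effective throughput = 1000 * (1 - 19/100) = 810 Mbps
File size in Mb = 232 * 8 = 1856 Mb
Time = 1856 / 810
Time = 2.2914 seconds


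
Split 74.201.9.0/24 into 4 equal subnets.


New prefix = 24 + 2 = 26
Each subnet has 64 addresses
  74.201.9.0/26
  74.201.9.64/26
  74.201.9.128/26
  74.201.9.192/26
Subnets: 74.201.9.0/26, 74.201.9.64/26, 74.201.9.128/26, 74.201.9.192/26


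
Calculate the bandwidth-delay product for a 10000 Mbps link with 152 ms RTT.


BDP = bandwidth * RTT
= 10000 Mbps * 152 ms
= 10000 * 1e6 * 152 / 1000 bits
= 1520000000 bits
= 190000000 bytes
= 185546.875 KB
BDP = 1520000000 bits (190000000 bytes)


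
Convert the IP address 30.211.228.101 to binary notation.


30 = 00011110
211 = 11010011
228 = 11100100
101 = 01100101
Binary: 00011110.11010011.11100100.01100101


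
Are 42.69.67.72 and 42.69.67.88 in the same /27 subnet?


Mask: 255.255.255.224
42.69.67.72 AND mask = 42.69.67.64
42.69.67.88 AND mask = 42.69.67.64
Yes, same subnet (42.69.67.64)


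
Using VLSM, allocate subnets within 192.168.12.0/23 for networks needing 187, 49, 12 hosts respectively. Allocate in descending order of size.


187 hosts -> /24 (254 usable): 192.168.12.0/24
49 hosts -> /26 (62 usable): 192.168.13.0/26
12 hosts -> /28 (14 usable): 192.168.13.64/28
Allocation: 192.168.12.0/24 (187 hosts, 254 usable); 192.168.13.0/26 (49 hosts, 62 usable); 192.168.13.64/28 (12 hosts, 14 usable)


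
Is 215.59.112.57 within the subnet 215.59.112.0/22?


Subnet network: 215.59.112.0
Test IP AND mask: 215.59.112.0
Yes, 215.59.112.57 is in 215.59.112.0/22


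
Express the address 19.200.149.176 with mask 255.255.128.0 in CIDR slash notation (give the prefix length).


Binary: 11111111.11111111.10000000.00000000
Count leading 1s
Prefix: /17


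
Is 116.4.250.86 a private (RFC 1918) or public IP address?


RFC 1918 private ranges:
  10.0.0.0/8 (10.0.0.0 - 10.255.255.255)
  172.16.0.0/12 (172.16.0.0 - 172.31.255.255)
  192.168.0.0/16 (192.168.0.0 - 192.168.255.255)
Public (not in any RFC 1918 range)


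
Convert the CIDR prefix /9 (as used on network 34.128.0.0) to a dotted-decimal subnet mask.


/9 means 9 network bits, 23 host bits
Binary: 11111111100000000000000000000000
Mask: 255.128.0.0


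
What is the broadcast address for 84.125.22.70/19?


Network: 84.125.0.0/19
Host bits = 13
Set all host bits to 1:
Broadcast: 84.125.31.255


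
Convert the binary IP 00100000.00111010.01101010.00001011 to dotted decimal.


00100000 = 32
00111010 = 58
01101010 = 106
00001011 = 11
IP: 32.58.106.11


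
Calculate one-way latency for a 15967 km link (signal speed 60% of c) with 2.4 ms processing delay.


Speed = 0.6 * 3e5 km/s = 180000 km/s
Propagation delay = 15967 / 180000 = 0.0887 s = 88.7056 ms
Processing delay = 2.4 ms
Total one-way latency = 91.1056 ms


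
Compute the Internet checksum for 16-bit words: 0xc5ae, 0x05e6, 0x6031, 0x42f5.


Sum all words (with carry folding):
+ 0xc5ae = 0xc5ae
+ 0x05e6 = 0xcb94
+ 0x6031 = 0x2bc6
+ 0x42f5 = 0x6ebb
One's complement: ~0x6ebb
Checksum = 0x9144


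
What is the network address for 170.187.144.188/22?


IP:   10101010.10111011.10010000.10111100
Mask: 11111111.11111111.11111100.00000000
AND operation:
Net:  10101010.10111011.10010000.00000000
Network: 170.187.144.0/22


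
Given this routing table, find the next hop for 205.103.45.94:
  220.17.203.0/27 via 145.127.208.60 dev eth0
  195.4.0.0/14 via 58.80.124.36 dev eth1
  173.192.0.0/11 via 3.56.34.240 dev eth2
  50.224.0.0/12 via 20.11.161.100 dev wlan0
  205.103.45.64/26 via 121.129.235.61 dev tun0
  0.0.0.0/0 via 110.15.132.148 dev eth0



Longest prefix match for 205.103.45.94:
  /27 220.17.203.0: no
  /14 195.4.0.0: no
  /11 173.192.0.0: no
  /12 50.224.0.0: no
  /26 205.103.45.64: MATCH
  /0 0.0.0.0: MATCH
Selected: next-hop 121.129.235.61 via tun0 (matched /26)


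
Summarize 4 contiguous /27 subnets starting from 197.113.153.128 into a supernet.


Original prefix: /27
Number of subnets: 4 = 2^2
New prefix = 27 - 2 = 25
Supernet: 197.113.153.128/25


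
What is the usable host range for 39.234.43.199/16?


Network: 39.234.0.0
Broadcast: 39.234.255.255
First usable = network + 1
Last usable = broadcast - 1
Range: 39.234.0.1 to 39.234.255.254


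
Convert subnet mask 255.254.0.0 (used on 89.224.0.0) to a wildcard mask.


Subnet mask: 255.254.0.0
Wildcard = 255.255.255.255 - subnet mask
255 - 255 = 0
255 - 254 = 1
255 - 0 = 255
255 - 0 = 255
Wildcard: 0.1.255.255


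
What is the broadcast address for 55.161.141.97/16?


Network: 55.161.0.0/16
Host bits = 16
Set all host bits to 1:
Broadcast: 55.161.255.255


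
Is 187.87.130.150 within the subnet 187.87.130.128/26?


Subnet network: 187.87.130.128
Test IP AND mask: 187.87.130.128
Yes, 187.87.130.150 is in 187.87.130.128/26


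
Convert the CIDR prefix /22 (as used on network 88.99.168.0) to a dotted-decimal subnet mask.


/22 means 22 network bits, 10 host bits
Binary: 11111111111111111111110000000000
Mask: 255.255.252.0
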